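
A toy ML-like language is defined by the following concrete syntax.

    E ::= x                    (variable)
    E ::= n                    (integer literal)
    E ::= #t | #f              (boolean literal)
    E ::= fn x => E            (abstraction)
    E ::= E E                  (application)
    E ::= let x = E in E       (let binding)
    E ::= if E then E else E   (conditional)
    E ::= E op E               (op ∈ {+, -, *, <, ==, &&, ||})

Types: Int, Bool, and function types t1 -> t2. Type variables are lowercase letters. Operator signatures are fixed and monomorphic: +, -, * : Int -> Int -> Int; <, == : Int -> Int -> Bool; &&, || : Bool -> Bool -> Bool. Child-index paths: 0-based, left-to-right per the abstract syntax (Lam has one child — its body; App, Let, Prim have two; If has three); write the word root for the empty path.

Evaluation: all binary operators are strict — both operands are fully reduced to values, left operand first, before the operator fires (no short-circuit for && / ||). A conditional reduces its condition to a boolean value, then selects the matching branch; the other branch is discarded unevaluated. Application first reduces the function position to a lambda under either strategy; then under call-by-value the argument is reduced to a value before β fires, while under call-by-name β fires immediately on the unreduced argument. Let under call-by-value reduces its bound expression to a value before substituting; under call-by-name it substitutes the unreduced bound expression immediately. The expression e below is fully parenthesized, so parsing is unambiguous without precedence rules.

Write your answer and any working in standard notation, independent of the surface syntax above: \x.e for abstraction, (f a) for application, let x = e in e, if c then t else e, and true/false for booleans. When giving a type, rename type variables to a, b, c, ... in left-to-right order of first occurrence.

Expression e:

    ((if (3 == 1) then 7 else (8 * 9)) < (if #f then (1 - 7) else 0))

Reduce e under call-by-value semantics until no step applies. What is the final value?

Answer: false

Derivation:
step 0: ((if (3 == 1) then 7 else (8 * 9)) < (if false then (1 - 7) else 0))
step 1: [delta@0.0] ((if false then 7 else (8 * 9)) < (if false then (1 - 7) else 0))
step 2: [if@0] ((8 * 9) < (if false then (1 - 7) else 0))
step 3: [delta@0] (72 < (if false then (1 - 7) else 0))
step 4: [if@1] (72 < 0)
step 5: [delta@root] false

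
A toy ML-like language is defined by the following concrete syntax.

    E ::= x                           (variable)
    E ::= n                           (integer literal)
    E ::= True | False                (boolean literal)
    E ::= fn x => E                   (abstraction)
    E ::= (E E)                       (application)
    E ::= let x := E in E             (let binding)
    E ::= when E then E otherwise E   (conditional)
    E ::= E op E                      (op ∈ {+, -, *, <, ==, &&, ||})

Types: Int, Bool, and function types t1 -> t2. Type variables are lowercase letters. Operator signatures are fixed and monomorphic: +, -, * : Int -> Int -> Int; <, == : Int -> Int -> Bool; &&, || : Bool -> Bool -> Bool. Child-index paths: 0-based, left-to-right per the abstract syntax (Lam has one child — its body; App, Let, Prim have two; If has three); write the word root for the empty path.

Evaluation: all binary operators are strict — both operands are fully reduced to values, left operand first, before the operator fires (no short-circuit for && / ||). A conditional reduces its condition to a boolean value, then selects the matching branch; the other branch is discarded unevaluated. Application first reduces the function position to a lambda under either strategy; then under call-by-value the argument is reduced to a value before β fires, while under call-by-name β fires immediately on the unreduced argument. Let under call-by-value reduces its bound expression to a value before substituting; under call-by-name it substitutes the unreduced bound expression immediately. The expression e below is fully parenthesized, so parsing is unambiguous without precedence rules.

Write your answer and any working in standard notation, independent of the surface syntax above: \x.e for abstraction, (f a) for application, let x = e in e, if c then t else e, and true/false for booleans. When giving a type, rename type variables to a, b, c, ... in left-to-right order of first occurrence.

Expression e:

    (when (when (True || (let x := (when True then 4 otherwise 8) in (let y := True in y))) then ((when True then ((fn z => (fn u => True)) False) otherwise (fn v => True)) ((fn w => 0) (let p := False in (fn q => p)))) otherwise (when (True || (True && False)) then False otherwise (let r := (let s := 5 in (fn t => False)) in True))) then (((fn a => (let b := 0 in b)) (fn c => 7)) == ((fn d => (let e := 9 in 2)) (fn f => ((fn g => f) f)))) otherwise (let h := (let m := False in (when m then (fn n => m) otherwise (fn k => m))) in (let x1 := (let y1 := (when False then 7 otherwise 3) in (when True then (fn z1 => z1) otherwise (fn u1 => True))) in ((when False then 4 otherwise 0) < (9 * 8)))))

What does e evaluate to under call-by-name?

Working:
step 0: (if (if (true || (let x = (if true then 4 else 8) in (let y = true in y))) then ((if true then ((\z.(\u.true)) false) else (\v.true)) ((\w.0) (let p = false in (\q.p)))) else (if (true || (true && false)) then false else (let r = (let s = 5 in (\t.false)) in true))) then (((\a.(let b = 0 in b)) (\c.7)) == ((\d.(let e = 9 in 2)) (\f.((\g.f) f)))) else (let h = (let m = false in (if m then (\n.m) else (\k.m))) in (let x1 = (let y1 = (if false then 7 else 3) in (if true then (\z1.z1) else (\u1.true))) in ((if false then 4 else 0) < (9 * 8)))))
step 1: [let@0.0.1] (if (if (true || (let y = true in y)) then ((if true then ((\z.(\u.true)) false) else (\v.true)) ((\w.0) (let p = false in (\q.p)))) else (if (true || (true && false)) then false else (let r = (let s = 5 in (\t.false)) in true))) then (((\a.(let b = 0 in b)) (\c.7)) == ((\d.(let e = 9 in 2)) (\f.((\g.f) f)))) else (let h = (let m = false in (if m then (\n.m) else (\k.m))) in (let x1 = (let y1 = (if false then 7 else 3) in (if true then (\z1.z1) else (\u1.true))) in ((if false then 4 else 0) < (9 * 8)))))
step 2: [let@0.0.1] (if (if (true || true) then ((if true then ((\z.(\u.true)) false) else (\v.true)) ((\w.0) (let p = false in (\q.p)))) else (if (true || (true && false)) then false else (let r = (let s = 5 in (\t.false)) in true))) then (((\a.(let b = 0 in b)) (\c.7)) == ((\d.(let e = 9 in 2)) (\f.((\g.f) f)))) else (let h = (let m = false in (if m then (\n.m) else (\k.m))) in (let x1 = (let y1 = (if false then 7 else 3) in (if true then (\z1.z1) else (\u1.true))) in ((if false then 4 else 0) < (9 * 8)))))
step 3: [delta@0.0] (if (if true then ((if true then ((\z.(\u.true)) false) else (\v.true)) ((\w.0) (let p = false in (\q.p)))) else (if (true || (true && false)) then false else (let r = (let s = 5 in (\t.false)) in true))) then (((\a.(let b = 0 in b)) (\c.7)) == ((\d.(let e = 9 in 2)) (\f.((\g.f) f)))) else (let h = (let m = false in (if m then (\n.m) else (\k.m))) in (let x1 = (let y1 = (if false then 7 else 3) in (if true then (\z1.z1) else (\u1.true))) in ((if false then 4 else 0) < (9 * 8)))))
step 4: [if@0] (if ((if true then ((\z.(\u.true)) false) else (\v.true)) ((\w.0) (let p = false in (\q.p)))) then (((\a.(let b = 0 in b)) (\c.7)) == ((\d.(let e = 9 in 2)) (\f.((\g.f) f)))) else (let h = (let m = false in (if m then (\n.m) else (\k.m))) in (let x1 = (let y1 = (if false then 7 else 3) in (if true then (\z1.z1) else (\u1.true))) in ((if false then 4 else 0) < (9 * 8)))))
step 5: [if@0.0] (if (((\z.(\u.true)) false) ((\w.0) (let p = false in (\q.p)))) then (((\a.(let b = 0 in b)) (\c.7)) == ((\d.(let e = 9 in 2)) (\f.((\g.f) f)))) else (let h = (let m = false in (if m then (\n.m) else (\k.m))) in (let x1 = (let y1 = (if false then 7 else 3) in (if true then (\z1.z1) else (\u1.true))) in ((if false then 4 else 0) < (9 * 8)))))
step 6: [beta@0.0] (if ((\u.true) ((\w.0) (let p = false in (\q.p)))) then (((\a.(let b = 0 in b)) (\c.7)) == ((\d.(let e = 9 in 2)) (\f.((\g.f) f)))) else (let h = (let m = false in (if m then (\n.m) else (\k.m))) in (let x1 = (let y1 = (if false then 7 else 3) in (if true then (\z1.z1) else (\u1.true))) in ((if false then 4 else 0) < (9 * 8)))))
step 7: [beta@0] (if true then (((\a.(let b = 0 in b)) (\c.7)) == ((\d.(let e = 9 in 2)) (\f.((\g.f) f)))) else (let h = (let m = false in (if m then (\n.m) else (\k.m))) in (let x1 = (let y1 = (if false then 7 else 3) in (if true then (\z1.z1) else (\u1.true))) in ((if false then 4 else 0) < (9 * 8)))))
step 8: [if@root] (((\a.(let b = 0 in b)) (\c.7)) == ((\d.(let e = 9 in 2)) (\f.((\g.f) f))))
step 9: [beta@0] ((let b = 0 in b) == ((\d.(let e = 9 in 2)) (\f.((\g.f) f))))
step 10: [let@0] (0 == ((\d.(let e = 9 in 2)) (\f.((\g.f) f))))
step 11: [beta@1] (0 == (let e = 9 in 2))
step 12: [let@1] (0 == 2)
step 13: [delta@root] false

Answer: false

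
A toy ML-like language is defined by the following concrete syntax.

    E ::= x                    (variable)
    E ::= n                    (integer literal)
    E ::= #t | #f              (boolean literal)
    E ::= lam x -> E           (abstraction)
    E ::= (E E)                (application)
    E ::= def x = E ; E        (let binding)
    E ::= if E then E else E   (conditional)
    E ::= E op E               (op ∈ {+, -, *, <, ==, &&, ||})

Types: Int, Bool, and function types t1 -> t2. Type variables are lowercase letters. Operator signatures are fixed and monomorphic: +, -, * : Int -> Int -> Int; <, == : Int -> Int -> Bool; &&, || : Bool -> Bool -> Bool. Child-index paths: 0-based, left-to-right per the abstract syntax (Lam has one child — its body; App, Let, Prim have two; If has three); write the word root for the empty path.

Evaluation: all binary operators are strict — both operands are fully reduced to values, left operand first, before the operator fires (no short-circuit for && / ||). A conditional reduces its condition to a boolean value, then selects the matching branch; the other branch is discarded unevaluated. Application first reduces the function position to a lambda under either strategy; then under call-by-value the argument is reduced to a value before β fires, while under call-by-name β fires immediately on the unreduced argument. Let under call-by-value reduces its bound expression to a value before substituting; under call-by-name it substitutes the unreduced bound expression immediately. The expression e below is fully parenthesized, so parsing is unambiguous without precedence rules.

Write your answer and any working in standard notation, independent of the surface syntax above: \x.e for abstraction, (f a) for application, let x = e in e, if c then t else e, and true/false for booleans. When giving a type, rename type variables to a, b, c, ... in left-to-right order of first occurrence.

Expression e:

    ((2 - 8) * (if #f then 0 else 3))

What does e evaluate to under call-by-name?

Answer: -18

Trace:
step 0: ((2 - 8) * (if false then 0 else 3))
step 1: [delta@0] (-6 * (if false then 0 else 3))
step 2: [if@1] (-6 * 3)
step 3: [delta@root] -18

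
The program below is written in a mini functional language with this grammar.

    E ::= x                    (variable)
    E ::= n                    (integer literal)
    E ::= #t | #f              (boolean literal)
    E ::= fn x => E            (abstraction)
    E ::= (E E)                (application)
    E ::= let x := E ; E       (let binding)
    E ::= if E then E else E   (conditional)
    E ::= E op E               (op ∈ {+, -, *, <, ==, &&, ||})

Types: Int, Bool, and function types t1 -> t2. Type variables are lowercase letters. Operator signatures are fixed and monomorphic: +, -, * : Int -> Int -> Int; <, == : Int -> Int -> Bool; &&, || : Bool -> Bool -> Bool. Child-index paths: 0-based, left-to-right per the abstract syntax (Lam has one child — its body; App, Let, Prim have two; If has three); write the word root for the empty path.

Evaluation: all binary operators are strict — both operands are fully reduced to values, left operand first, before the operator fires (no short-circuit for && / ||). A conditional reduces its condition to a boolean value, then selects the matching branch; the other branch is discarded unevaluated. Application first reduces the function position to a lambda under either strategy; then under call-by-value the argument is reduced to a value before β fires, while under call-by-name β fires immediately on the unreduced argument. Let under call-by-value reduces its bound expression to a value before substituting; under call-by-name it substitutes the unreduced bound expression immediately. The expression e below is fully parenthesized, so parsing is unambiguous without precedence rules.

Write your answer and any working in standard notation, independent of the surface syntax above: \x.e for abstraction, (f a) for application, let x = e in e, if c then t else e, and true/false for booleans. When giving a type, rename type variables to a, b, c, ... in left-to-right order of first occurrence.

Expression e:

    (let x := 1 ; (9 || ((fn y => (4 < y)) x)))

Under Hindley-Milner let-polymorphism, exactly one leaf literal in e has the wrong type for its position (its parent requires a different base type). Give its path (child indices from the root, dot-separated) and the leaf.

Answer: 1.0 : 9

Trace:
let x : Int
  unify Int ~ Bool
  FAIL: mismatch Int ~ Bool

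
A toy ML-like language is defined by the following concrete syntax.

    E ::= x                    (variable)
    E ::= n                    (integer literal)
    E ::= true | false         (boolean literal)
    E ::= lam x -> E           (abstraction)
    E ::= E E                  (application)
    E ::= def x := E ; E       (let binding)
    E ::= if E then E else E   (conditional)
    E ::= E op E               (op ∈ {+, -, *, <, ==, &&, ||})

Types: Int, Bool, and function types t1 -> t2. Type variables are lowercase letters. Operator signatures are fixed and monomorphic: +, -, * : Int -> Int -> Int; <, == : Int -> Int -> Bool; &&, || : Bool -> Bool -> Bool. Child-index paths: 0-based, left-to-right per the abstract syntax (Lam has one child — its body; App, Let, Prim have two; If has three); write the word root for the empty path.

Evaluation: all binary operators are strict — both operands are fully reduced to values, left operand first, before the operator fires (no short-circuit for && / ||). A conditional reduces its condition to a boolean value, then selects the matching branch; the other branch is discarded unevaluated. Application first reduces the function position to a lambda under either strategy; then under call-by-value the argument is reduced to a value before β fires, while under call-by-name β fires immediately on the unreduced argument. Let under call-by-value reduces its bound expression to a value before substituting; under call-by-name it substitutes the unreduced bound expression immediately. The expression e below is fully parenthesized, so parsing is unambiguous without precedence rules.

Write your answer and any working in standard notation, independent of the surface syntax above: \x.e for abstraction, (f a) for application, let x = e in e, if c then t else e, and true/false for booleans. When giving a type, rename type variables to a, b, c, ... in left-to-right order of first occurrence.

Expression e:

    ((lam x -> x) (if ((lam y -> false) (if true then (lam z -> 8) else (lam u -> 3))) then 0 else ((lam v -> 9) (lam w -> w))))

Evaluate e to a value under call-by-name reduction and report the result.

Answer: 9

Derivation:
step 0: ((\x.x) (if ((\y.false) (if true then (\z.8) else (\u.3))) then 0 else ((\v.9) (\w.w))))
step 1: [beta@root] (if ((\y.false) (if true then (\z.8) else (\u.3))) then 0 else ((\v.9) (\w.w)))
step 2: [beta@0] (if false then 0 else ((\v.9) (\w.w)))
step 3: [if@root] ((\v.9) (\w.w))
step 4: [beta@root] 9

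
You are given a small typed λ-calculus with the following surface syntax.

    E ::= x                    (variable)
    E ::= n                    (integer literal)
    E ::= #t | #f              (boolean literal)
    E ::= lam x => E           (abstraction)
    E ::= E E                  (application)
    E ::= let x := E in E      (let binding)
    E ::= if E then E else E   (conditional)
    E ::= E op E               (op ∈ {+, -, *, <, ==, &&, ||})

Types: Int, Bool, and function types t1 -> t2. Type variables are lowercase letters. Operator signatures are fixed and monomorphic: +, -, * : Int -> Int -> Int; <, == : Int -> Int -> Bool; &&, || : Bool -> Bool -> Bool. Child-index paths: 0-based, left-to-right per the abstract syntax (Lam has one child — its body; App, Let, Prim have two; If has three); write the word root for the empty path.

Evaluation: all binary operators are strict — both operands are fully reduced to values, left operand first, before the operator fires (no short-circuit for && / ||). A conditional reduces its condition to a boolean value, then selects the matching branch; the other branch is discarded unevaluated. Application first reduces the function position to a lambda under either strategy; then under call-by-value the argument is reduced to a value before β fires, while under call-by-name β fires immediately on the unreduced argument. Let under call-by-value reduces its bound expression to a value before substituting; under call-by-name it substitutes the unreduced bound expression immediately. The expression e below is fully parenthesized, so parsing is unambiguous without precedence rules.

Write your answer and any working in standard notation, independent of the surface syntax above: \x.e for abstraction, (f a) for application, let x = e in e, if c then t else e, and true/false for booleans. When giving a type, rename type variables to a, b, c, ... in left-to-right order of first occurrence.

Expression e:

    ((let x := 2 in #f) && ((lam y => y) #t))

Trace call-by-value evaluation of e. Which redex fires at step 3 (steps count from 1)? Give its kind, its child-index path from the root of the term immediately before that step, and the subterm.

Answer: delta at root : (false && true)

Trace:
step 0: ((let x = 2 in false) && ((\y.y) true))
step 1: [let@0] (false && ((\y.y) true))
step 2: [beta@1] (false && true)
step 3: [delta@root] false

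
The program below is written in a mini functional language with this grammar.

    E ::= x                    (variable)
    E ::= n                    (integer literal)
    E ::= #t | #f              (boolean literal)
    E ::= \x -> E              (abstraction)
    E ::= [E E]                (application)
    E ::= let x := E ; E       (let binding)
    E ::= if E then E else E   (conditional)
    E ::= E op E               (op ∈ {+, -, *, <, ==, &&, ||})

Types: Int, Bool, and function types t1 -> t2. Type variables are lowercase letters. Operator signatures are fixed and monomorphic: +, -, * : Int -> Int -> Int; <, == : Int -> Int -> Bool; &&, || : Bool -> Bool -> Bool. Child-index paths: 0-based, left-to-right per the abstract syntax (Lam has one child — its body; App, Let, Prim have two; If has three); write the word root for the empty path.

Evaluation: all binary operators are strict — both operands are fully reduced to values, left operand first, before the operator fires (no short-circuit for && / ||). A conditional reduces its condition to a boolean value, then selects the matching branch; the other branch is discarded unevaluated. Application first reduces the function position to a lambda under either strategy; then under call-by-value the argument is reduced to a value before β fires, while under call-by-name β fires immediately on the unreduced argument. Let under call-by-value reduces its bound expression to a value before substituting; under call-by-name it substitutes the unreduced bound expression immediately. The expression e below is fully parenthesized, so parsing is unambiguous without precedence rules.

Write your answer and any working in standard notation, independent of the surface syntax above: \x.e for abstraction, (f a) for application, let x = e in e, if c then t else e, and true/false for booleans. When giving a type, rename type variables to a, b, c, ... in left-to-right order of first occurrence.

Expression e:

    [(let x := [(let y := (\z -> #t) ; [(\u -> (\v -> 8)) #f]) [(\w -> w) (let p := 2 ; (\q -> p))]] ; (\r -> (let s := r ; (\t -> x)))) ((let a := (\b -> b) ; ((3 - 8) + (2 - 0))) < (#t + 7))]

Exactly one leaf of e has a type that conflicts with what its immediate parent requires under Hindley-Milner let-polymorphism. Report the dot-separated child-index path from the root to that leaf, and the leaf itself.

Derivation:
\z._ : a -> Bool
let y : forall. a -> Bool
\v._ : c -> Int
\u._ : b -> c -> Int
  unify b -> c -> Int ~ Bool -> d
  unify b ~ Bool
  unify c -> Int ~ d
_ _ : c -> Int
w : e
\w._ : e -> e
let p : Int
p : Int
\q._ : f -> Int
  unify e -> e ~ (f -> Int) -> g
  unify e ~ f -> Int
  unify f -> Int ~ g
_ _ : f -> Int
  unify c -> Int ~ (f -> Int) -> h
  unify c ~ f -> Int
  unify Int ~ h
_ _ : Int
let x : Int
r : i
let s : i
x : Int
\t._ : j -> Int
\r._ : i -> j -> Int
b : k
\b._ : k -> k
let a : forall. k -> k
  unify Int ~ Int
  unify Int ~ Int
  unify Int ~ Int
  unify Int ~ Int
  unify Int ~ Int
  unify Int ~ Int
  unify Int ~ Int
  unify Bool ~ Int
  FAIL: mismatch Bool ~ Int

Answer: 1.1.0 : true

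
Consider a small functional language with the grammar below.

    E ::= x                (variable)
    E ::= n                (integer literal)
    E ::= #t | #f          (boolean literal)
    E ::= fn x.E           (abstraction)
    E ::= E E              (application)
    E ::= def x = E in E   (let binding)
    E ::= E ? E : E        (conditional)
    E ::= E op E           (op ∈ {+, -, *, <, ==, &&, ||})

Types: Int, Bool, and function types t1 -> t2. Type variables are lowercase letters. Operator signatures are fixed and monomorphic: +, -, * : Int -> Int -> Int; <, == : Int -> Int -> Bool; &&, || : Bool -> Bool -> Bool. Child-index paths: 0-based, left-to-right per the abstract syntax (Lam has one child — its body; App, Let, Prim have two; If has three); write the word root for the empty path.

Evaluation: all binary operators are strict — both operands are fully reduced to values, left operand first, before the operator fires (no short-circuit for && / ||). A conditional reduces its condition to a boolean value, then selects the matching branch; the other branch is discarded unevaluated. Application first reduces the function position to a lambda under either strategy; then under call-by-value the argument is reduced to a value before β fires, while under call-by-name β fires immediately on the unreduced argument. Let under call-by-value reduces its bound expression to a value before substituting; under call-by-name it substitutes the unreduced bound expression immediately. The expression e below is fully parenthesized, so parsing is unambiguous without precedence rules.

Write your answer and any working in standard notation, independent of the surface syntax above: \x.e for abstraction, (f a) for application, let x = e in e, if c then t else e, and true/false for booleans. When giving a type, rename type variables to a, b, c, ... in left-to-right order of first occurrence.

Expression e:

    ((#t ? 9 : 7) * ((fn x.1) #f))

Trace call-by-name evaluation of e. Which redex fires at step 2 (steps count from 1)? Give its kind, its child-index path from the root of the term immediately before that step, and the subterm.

Answer: beta at 1 : ((\x.1) false)

Derivation:
step 0: ((if true then 9 else 7) * ((\x.1) false))
step 1: [if@0] (9 * ((\x.1) false))
step 2: [beta@1] (9 * 1)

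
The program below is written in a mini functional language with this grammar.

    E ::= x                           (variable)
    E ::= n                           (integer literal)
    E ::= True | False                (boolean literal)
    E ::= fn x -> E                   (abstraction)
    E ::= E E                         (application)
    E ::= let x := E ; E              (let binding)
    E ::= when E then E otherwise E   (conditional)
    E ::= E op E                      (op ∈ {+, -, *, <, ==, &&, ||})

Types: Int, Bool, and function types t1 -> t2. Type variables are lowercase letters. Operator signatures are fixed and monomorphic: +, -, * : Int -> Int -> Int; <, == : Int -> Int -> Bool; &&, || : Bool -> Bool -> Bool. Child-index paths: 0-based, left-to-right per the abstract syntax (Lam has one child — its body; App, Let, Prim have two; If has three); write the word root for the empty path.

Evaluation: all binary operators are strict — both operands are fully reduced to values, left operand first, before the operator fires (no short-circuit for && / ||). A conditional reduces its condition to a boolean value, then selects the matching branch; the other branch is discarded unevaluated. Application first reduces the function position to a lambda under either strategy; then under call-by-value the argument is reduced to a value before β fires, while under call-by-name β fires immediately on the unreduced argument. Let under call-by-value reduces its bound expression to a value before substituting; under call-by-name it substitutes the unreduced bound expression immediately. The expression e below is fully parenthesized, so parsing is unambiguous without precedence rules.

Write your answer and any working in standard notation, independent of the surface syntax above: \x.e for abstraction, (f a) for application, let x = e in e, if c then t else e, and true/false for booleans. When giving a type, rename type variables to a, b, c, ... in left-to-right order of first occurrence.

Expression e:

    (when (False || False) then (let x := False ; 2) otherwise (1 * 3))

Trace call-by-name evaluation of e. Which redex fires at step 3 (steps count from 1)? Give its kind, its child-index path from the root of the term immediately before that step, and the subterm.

Working:
step 0: (if (false || false) then (let x = false in 2) else (1 * 3))
step 1: [delta@0] (if false then (let x = false in 2) else (1 * 3))
step 2: [if@root] (1 * 3)
step 3: [delta@root] 3

Answer: delta at root : (1 * 3)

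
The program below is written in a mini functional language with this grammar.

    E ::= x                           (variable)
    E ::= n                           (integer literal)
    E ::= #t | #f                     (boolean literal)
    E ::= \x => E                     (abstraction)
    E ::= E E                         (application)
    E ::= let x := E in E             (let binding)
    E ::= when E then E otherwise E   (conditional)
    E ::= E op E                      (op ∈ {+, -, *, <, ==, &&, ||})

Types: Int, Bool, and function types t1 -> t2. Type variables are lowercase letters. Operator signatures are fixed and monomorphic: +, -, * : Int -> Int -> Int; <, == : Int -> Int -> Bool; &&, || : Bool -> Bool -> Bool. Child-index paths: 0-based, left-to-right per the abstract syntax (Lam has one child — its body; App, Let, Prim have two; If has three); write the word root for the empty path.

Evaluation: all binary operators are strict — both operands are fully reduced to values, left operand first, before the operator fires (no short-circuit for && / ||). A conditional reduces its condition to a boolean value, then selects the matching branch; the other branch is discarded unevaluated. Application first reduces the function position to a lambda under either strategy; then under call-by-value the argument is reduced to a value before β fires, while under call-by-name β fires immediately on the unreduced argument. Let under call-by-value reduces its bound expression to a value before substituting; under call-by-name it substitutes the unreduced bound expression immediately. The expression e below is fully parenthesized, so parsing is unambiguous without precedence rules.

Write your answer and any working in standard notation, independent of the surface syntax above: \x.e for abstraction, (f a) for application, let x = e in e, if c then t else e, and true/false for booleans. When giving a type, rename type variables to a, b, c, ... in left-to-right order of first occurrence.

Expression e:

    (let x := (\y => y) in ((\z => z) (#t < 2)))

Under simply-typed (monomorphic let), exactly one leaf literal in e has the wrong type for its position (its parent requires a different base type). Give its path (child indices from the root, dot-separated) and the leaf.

Working:
y : a
\y._ : a -> a
let x : a -> a
z : b
\z._ : b -> b
  unify Bool ~ Int
  FAIL: mismatch Bool ~ Int

Answer: 1.1.0 : true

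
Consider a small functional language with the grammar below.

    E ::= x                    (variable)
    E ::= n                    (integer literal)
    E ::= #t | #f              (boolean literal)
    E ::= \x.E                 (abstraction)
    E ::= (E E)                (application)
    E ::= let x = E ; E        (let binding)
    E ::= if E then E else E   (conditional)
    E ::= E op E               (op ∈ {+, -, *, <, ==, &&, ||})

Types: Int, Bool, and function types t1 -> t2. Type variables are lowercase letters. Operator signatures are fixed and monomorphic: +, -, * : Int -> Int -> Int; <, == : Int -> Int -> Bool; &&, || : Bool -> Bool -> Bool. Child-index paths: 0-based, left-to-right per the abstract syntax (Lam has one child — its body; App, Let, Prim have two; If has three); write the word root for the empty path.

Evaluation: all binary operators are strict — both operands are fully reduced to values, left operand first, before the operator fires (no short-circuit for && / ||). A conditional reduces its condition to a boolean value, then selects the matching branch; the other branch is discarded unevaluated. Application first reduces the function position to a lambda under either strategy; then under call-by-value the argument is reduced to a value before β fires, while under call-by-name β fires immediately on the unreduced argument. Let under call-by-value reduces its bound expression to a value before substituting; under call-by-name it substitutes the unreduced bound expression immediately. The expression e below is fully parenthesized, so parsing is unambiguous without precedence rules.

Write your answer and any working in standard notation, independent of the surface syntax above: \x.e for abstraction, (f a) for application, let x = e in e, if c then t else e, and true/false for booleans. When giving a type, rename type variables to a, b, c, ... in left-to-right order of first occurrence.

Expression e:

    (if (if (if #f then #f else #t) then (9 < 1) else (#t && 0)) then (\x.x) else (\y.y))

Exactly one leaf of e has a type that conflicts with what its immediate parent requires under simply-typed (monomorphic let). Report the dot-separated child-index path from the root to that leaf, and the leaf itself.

Answer: 0.2.1 : 0

Trace:
  unify Bool ~ Bool
  unify Bool ~ Bool
  unify Bool ~ Bool
  unify Int ~ Int
  unify Int ~ Int
  unify Bool ~ Bool
  unify Int ~ Bool
  FAIL: mismatch Int ~ Bool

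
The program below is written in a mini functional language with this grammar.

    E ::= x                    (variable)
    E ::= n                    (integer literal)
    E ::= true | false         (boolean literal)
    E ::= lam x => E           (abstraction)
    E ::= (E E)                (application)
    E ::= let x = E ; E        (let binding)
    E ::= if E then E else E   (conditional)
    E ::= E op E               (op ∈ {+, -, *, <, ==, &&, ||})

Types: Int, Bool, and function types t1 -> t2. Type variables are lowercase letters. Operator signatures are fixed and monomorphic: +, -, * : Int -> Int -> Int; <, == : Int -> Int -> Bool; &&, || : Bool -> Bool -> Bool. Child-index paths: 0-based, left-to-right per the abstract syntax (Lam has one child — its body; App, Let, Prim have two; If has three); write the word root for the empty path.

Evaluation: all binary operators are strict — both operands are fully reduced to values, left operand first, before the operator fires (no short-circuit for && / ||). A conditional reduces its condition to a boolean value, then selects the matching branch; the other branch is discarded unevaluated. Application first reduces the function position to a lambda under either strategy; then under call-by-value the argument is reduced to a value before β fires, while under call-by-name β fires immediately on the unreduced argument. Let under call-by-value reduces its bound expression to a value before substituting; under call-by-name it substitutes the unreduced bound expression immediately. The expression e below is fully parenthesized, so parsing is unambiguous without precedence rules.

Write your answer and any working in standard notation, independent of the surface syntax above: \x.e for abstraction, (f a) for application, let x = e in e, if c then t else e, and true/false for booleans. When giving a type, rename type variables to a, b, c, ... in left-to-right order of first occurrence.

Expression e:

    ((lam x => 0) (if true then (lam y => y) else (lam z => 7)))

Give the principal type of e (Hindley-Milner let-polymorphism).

Answer: Int

Working:
\x._ : a -> Int
  unify Bool ~ Bool
y : b
\y._ : b -> b
\z._ : c -> Int
  unify b -> b ~ c -> Int
  unify b ~ c
  unify c ~ Int
  unify a -> Int ~ (Int -> Int) -> d
  unify a ~ Int -> Int
  unify Int ~ d
_ _ : Int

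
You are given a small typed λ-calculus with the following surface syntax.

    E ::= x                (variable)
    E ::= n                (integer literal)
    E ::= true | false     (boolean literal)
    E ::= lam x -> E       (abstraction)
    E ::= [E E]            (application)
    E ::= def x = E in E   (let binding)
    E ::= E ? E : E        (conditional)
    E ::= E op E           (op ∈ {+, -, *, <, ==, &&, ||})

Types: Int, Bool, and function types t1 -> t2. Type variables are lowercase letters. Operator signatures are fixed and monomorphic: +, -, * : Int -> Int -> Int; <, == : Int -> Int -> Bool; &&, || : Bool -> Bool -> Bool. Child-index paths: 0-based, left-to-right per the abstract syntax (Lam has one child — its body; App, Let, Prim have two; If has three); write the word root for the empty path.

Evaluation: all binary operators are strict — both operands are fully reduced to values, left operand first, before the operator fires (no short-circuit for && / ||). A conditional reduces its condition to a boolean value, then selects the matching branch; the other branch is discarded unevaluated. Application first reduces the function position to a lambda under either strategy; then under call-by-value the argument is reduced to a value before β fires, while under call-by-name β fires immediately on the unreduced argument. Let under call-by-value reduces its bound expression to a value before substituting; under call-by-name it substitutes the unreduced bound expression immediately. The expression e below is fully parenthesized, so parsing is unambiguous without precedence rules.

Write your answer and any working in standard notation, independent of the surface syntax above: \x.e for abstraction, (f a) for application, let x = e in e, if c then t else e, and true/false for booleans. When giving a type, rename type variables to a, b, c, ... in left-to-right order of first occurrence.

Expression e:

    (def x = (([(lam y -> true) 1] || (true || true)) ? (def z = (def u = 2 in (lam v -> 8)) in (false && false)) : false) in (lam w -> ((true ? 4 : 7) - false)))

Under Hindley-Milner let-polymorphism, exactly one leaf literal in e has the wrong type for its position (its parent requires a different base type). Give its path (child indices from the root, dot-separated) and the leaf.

Answer: 1.0.1 : false

Derivation:
\y._ : a -> Bool
  unify a -> Bool ~ Int -> b
  unify a ~ Int
  unify Bool ~ b
_ _ : Bool
  unify Bool ~ Bool
  unify Bool ~ Bool
  unify Bool ~ Bool
  unify Bool ~ Bool
  unify Bool ~ Bool
let u : Int
\v._ : c -> Int
let z : forall. c -> Int
  unify Bool ~ Bool
  unify Bool ~ Bool
  unify Bool ~ Bool
let x : Bool
  unify Bool ~ Bool
  unify Int ~ Int
  unify Int ~ Int
  unify Bool ~ Int
  FAIL: mismatch Bool ~ Int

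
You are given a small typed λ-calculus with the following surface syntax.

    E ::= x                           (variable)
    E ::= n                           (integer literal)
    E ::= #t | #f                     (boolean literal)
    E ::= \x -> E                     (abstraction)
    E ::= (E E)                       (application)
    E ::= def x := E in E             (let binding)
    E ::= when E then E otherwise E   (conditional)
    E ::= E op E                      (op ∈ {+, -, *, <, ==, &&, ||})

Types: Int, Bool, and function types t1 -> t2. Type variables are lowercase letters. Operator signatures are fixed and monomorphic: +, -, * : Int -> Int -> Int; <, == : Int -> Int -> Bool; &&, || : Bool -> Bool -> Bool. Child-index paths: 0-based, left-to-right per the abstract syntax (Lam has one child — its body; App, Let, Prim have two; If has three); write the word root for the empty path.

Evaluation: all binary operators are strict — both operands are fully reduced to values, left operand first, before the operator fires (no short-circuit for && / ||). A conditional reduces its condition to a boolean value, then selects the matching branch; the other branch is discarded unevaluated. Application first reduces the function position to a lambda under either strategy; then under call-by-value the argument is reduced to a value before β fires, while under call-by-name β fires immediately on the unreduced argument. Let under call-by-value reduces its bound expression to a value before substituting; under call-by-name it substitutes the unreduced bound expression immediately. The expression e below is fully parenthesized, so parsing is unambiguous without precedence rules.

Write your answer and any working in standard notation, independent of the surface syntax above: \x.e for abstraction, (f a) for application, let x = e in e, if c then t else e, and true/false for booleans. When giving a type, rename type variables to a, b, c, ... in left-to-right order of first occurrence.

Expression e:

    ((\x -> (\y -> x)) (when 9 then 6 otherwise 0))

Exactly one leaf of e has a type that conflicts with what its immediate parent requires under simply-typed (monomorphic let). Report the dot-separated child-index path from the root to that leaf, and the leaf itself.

Answer: 1.0 : 9

Derivation:
x : a
\y._ : b -> a
\x._ : a -> b -> a
  unify Int ~ Bool
  FAIL: mismatch Int ~ Bool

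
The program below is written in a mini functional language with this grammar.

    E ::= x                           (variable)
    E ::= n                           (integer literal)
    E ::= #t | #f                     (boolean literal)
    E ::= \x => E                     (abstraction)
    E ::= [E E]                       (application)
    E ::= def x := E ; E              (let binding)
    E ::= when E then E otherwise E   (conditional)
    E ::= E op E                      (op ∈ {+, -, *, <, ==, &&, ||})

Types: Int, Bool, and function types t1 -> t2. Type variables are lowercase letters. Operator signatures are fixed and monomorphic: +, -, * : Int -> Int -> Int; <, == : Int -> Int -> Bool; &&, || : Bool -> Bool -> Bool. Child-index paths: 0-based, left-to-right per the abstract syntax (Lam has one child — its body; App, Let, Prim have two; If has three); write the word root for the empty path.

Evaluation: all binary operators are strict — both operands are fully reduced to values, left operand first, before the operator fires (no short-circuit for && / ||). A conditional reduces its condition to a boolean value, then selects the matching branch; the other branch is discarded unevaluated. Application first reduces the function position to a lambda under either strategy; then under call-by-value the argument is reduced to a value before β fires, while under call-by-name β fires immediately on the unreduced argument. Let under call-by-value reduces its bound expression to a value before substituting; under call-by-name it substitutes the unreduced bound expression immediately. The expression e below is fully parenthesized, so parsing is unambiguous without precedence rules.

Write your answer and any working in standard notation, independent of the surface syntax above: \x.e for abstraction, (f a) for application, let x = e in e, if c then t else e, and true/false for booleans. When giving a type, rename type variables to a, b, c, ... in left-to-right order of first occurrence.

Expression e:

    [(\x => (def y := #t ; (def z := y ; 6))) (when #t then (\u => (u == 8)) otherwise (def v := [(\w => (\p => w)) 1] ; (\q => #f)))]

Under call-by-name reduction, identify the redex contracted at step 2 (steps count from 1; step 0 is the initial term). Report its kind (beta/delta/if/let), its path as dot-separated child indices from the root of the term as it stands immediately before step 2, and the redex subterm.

Answer: let at root : (let y = true in (let z = y in 6))

Working:
step 0: ((\x.(let y = true in (let z = y in 6))) (if true then (\u.(u == 8)) else (let v = ((\w.(\p.w)) 1) in (\q.false))))
step 1: [beta@root] (let y = true in (let z = y in 6))
step 2: [let@root] (let z = true in 6)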